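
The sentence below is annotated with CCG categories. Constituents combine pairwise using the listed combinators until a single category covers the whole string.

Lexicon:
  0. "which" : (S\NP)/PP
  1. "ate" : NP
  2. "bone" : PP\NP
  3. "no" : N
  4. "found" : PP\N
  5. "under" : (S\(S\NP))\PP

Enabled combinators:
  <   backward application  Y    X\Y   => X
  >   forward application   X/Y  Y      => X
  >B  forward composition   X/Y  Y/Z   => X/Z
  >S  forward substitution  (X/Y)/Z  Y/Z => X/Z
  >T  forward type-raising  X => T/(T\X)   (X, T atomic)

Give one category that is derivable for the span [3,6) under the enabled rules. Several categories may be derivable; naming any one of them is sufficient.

[0,6] S   <
  [0,3] S\NP   >
    [0,1] "which" : (S\NP)/PP
    [1,3] PP   >
      [1,2] PP/(PP\NP)   >T
        [1,2] "ate" : NP
      [2,3] "bone" : PP\NP
  [3,6] S\(S\NP)   <
    [3,5] PP   >
      [3,4] PP/(PP\N)   >T
        [3,4] "no" : N
      [4,5] "found" : PP\N
    [5,6] "under" : (S\(S\NP))\PP

S\(S\NP)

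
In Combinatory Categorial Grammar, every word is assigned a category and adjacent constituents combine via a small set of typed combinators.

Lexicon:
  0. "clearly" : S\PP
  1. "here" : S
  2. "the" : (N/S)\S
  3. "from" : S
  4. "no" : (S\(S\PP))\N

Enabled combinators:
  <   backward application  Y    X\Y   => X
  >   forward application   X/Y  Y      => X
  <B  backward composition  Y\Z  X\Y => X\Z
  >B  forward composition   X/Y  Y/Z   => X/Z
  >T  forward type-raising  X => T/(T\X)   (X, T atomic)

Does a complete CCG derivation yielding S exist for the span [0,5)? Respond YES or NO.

YES

[0,5] S   <
  [0,1] "clearly" : S\PP
  [1,5] S\(S\PP)   <
    [1,4] N   >
      [1,3] N/S   <
        [1,2] "here" : S
        [2,3] "the" : (N/S)\S
      [3,4] "from" : S
    [4,5] "no" : (S\(S\PP))\N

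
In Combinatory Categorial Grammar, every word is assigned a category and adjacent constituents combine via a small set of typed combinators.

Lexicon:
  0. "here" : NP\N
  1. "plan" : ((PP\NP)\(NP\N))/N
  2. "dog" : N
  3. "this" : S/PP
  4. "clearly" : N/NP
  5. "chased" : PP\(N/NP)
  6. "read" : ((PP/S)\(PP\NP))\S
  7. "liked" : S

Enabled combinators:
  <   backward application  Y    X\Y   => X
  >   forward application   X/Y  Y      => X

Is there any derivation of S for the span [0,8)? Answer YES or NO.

NO

NP\N ((PP\NP)\(NP\N))/N N S/PP N/NP PP\(N/NP) ((PP/S)\(PP\NP))\S S
CKY chart[0,8] = {PP}; S ∉ chart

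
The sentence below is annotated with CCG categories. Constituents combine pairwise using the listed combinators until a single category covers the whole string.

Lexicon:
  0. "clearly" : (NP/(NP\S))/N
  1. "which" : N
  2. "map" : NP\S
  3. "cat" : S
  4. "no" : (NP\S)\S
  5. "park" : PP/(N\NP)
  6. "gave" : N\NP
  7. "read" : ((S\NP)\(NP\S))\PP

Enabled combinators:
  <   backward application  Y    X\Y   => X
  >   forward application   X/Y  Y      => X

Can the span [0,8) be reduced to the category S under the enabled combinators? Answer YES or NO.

[0,8] S   <
  [0,3] NP   >
    [0,2] NP/(NP\S)   >
      [0,1] "clearly" : (NP/(NP\S))/N
      [1,2] "which" : N
    [2,3] "map" : NP\S
  [3,8] S\NP   <
    [3,5] NP\S   <
      [3,4] "cat" : S
      [4,5] "no" : (NP\S)\S
    [5,8] (S\NP)\(NP\S)   <
      [5,7] PP   >
        [5,6] "park" : PP/(N\NP)
        [6,7] "gave" : N\NP
      [7,8] "read" : ((S\NP)\(NP\S))\PP

YES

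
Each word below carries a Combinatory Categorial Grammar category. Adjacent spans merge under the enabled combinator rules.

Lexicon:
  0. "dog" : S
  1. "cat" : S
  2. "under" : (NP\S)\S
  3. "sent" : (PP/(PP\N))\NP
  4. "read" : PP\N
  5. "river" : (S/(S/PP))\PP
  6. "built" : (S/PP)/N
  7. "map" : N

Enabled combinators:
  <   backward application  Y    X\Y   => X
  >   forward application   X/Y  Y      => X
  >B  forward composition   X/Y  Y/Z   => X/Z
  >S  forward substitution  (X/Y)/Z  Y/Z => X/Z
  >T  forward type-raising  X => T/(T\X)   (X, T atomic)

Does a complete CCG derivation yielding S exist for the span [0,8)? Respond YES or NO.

[0,8] S   >
  [0,7] S/N   >B
    [0,6] S/(S/PP)   <
      [0,5] PP   >
        [0,4] PP/(PP\N)   <
          [0,3] NP   <
            [0,1] "dog" : S
            [1,3] NP\S   <
              [1,2] "cat" : S
              [2,3] "under" : (NP\S)\S
          [3,4] "sent" : (PP/(PP\N))\NP
        [4,5] "read" : PP\N
      [5,6] "river" : (S/(S/PP))\PP
    [6,7] "built" : (S/PP)/N
  [7,8] "map" : N

YES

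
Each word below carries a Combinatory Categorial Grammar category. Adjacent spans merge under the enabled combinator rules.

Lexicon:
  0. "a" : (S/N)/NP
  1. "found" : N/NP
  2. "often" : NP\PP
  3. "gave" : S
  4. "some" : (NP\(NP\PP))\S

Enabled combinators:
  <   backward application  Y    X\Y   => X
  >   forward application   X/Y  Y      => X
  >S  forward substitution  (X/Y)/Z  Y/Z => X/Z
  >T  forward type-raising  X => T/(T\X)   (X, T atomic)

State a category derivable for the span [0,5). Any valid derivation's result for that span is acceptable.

[0,5] S   >
  [0,2] S/NP   >S
    [0,1] "a" : (S/N)/NP
    [1,2] "found" : N/NP
  [2,5] NP   <
    [2,3] "often" : NP\PP
    [3,5] NP\(NP\PP)   <
      [3,4] "gave" : S
      [4,5] "some" : (NP\(NP\PP))\S

S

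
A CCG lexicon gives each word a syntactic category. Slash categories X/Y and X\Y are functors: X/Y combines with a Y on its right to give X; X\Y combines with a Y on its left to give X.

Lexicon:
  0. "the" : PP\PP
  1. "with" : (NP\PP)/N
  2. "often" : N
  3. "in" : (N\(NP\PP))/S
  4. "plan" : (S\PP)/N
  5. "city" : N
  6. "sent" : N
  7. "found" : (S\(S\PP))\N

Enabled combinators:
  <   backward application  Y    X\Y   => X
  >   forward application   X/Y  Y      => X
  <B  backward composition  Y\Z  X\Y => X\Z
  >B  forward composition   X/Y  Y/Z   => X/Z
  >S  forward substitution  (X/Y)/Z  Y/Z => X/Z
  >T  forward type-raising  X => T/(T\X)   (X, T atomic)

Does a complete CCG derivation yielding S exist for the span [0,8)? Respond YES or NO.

PP\PP (NP\PP)/N N (N\(NP\PP))/S (S\PP)/N N N (S\(S\PP))\N
CKY chart[0,8] = {N, N/(N\N), NP/(NP\N), PP/(PP\N), S/(S\N)}; S ∉ chart

NO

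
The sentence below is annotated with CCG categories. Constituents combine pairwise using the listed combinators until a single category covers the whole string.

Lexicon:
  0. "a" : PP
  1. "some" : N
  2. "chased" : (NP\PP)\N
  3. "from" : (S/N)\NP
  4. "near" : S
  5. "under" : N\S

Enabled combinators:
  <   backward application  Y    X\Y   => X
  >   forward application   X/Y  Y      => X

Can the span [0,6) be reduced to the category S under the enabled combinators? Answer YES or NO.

YES

[0,6] S   >
  [0,4] S/N   <
    [0,3] NP   <
      [0,1] "a" : PP
      [1,3] NP\PP   <
        [1,2] "some" : N
        [2,3] "chased" : (NP\PP)\N
    [3,4] "from" : (S/N)\NP
  [4,6] N   <
    [4,5] "near" : S
    [5,6] "under" : N\S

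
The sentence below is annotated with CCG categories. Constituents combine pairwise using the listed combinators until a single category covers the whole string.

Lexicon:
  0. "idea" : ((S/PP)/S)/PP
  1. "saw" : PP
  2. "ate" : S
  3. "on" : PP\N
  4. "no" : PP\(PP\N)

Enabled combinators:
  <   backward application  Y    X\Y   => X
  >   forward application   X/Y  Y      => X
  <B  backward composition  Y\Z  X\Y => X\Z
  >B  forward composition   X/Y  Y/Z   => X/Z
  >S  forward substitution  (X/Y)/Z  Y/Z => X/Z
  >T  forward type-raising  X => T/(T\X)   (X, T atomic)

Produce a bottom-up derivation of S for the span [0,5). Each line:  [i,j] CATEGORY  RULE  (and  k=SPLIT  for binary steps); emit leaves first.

[0,5] S   >
  [0,3] S/PP   >
    [0,2] (S/PP)/S   >
      [0,1] "idea" : ((S/PP)/S)/PP
      [1,2] "saw" : PP
    [2,3] "ate" : S
  [3,5] PP   <
    [3,4] "on" : PP\N
    [4,5] "no" : PP\(PP\N)

[0,1] ((S/PP)/S)/PP  lex  "idea"
[1,2] PP  lex  "saw"
[0,2] (S/PP)/S  >  k=1
[2,3] S  lex  "ate"
[0,3] S/PP  >  k=2
[3,4] PP\N  lex  "on"
[4,5] PP\(PP\N)  lex  "no"
[3,5] PP  <  k=4
[0,5] S  >  k=3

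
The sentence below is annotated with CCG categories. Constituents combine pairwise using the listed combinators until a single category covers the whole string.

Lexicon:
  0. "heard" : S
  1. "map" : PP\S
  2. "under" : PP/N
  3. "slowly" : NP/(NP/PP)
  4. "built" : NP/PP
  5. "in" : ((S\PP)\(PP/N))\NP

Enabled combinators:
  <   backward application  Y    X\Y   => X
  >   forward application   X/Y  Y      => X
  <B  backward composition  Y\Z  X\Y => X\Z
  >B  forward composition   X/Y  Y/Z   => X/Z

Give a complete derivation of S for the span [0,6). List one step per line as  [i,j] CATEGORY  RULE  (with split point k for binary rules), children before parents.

[0,1] S  lex  "heard"
[1,2] PP\S  lex  "map"
[0,2] PP  <  k=1
[2,3] PP/N  lex  "under"
[3,4] NP/(NP/PP)  lex  "slowly"
[4,5] NP/PP  lex  "built"
[3,5] NP  >  k=4
[5,6] ((S\PP)\(PP/N))\NP  lex  "in"
[3,6] (S\PP)\(PP/N)  <  k=5
[2,6] S\PP  <  k=3
[0,6] S  <  k=2

[0,6] S   <
  [0,2] PP   <
    [0,1] "heard" : S
    [1,2] "map" : PP\S
  [2,6] S\PP   <
    [2,3] "under" : PP/N
    [3,6] (S\PP)\(PP/N)   <
      [3,5] NP   >
        [3,4] "slowly" : NP/(NP/PP)
        [4,5] "built" : NP/PP
      [5,6] "in" : ((S\PP)\(PP/N))\NP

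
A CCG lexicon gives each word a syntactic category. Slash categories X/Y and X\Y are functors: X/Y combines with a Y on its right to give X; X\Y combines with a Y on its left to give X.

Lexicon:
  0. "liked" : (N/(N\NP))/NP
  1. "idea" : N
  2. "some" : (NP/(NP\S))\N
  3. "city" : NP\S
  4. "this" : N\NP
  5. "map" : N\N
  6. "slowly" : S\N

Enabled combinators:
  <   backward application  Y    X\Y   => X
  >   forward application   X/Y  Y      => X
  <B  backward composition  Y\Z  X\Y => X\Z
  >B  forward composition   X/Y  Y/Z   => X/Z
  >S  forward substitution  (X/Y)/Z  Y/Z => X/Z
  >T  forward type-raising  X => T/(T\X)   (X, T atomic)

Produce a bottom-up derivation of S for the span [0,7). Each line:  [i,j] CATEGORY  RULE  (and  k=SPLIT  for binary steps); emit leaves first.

[0,7] S   <
  [0,5] N   >
    [0,4] N/(N\NP)   >
      [0,1] "liked" : (N/(N\NP))/NP
      [1,4] NP   >
        [1,3] NP/(NP\S)   <
          [1,2] "idea" : N
          [2,3] "some" : (NP/(NP\S))\N
        [3,4] "city" : NP\S
    [4,5] "this" : N\NP
  [5,7] S\N   <B
    [5,6] "map" : N\N
    [6,7] "slowly" : S\N

[0,1] (N/(N\NP))/NP  lex  "liked"
[1,2] N  lex  "idea"
[2,3] (NP/(NP\S))\N  lex  "some"
[1,3] NP/(NP\S)  <  k=2
[3,4] NP\S  lex  "city"
[1,4] NP  >  k=3
[0,4] N/(N\NP)  >  k=1
[4,5] N\NP  lex  "this"
[0,5] N  >  k=4
[5,6] N\N  lex  "map"
[6,7] S\N  lex  "slowly"
[5,7] S\N  <B  k=6
[0,7] S  <  k=5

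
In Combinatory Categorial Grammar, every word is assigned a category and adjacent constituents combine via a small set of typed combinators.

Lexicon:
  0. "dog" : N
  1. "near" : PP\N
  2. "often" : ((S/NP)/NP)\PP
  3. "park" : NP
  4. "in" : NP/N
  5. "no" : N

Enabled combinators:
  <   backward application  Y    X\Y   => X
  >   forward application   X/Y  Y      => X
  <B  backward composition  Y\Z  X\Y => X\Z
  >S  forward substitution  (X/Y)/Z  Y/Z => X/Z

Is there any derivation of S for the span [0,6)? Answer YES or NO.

YES

[0,6] S   >
  [0,4] S/NP   >
    [0,3] (S/NP)/NP   <
      [0,2] PP   <
        [0,1] "dog" : N
        [1,2] "near" : PP\N
      [2,3] "often" : ((S/NP)/NP)\PP
    [3,4] "park" : NP
  [4,6] NP   >
    [4,5] "in" : NP/N
    [5,6] "no" : N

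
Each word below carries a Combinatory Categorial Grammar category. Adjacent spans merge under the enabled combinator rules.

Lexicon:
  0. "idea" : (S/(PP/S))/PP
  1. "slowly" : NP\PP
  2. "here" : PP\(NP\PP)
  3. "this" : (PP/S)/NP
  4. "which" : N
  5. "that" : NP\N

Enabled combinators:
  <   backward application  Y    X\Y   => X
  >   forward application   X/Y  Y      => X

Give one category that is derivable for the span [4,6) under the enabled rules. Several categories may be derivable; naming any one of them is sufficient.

NP

[0,6] S   >
  [0,3] S/(PP/S)   >
    [0,1] "idea" : (S/(PP/S))/PP
    [1,3] PP   <
      [1,2] "slowly" : NP\PP
      [2,3] "here" : PP\(NP\PP)
  [3,6] PP/S   >
    [3,4] "this" : (PP/S)/NP
    [4,6] NP   <
      [4,5] "which" : N
      [5,6] "that" : NP\N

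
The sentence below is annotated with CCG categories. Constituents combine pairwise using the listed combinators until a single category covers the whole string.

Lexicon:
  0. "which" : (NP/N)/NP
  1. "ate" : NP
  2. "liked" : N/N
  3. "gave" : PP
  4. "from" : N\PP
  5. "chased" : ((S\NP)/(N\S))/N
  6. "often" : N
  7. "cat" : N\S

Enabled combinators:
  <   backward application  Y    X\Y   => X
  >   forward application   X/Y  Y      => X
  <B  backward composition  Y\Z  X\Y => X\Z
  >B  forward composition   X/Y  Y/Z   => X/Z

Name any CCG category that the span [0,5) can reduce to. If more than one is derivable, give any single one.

[0,8] S   <
  [0,5] NP   >
    [0,3] NP/N   >B
      [0,2] NP/N   >
        [0,1] "which" : (NP/N)/NP
        [1,2] "ate" : NP
      [2,3] "liked" : N/N
    [3,5] N   <
      [3,4] "gave" : PP
      [4,5] "from" : N\PP
  [5,8] S\NP   >
    [5,7] (S\NP)/(N\S)   >
      [5,6] "chased" : ((S\NP)/(N\S))/N
      [6,7] "often" : N
    [7,8] "cat" : N\S

NP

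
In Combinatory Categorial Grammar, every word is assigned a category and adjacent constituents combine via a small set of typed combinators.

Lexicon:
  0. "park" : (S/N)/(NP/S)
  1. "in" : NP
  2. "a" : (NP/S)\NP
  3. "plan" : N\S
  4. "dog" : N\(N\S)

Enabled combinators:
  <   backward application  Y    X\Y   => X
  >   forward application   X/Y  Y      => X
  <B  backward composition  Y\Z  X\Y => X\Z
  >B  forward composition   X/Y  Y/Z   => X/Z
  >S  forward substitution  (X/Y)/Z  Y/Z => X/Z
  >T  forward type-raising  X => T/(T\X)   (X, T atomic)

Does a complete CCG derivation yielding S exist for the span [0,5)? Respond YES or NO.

[0,5] S   >
  [0,3] S/N   >
    [0,1] "park" : (S/N)/(NP/S)
    [1,3] NP/S   <
      [1,2] "in" : NP
      [2,3] "a" : (NP/S)\NP
  [3,5] N   <
    [3,4] "plan" : N\S
    [4,5] "dog" : N\(N\S)

YES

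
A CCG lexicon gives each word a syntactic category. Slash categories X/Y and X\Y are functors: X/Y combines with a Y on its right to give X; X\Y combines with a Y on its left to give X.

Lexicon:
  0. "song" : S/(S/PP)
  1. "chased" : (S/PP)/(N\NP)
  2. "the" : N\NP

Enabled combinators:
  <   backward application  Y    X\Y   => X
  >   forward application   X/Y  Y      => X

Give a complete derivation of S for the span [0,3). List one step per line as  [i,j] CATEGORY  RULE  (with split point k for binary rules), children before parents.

[0,1] S/(S/PP)  lex  "song"
[1,2] (S/PP)/(N\NP)  lex  "chased"
[2,3] N\NP  lex  "the"
[1,3] S/PP  >  k=2
[0,3] S  >  k=1

[0,3] S   >
  [0,1] "song" : S/(S/PP)
  [1,3] S/PP   >
    [1,2] "chased" : (S/PP)/(N\NP)
    [2,3] "the" : N\NP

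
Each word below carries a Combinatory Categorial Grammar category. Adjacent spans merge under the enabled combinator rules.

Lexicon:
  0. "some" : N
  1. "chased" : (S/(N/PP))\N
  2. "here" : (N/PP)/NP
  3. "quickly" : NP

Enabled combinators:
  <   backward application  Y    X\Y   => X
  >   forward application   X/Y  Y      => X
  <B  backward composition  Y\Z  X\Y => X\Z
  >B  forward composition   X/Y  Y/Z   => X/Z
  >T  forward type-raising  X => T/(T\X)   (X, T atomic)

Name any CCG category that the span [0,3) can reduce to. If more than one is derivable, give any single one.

[0,4] S   >
  [0,3] S/NP   >B
    [0,2] S/(N/PP)   <
      [0,1] "some" : N
      [1,2] "chased" : (S/(N/PP))\N
    [2,3] "here" : (N/PP)/NP
  [3,4] "quickly" : NP

S/NP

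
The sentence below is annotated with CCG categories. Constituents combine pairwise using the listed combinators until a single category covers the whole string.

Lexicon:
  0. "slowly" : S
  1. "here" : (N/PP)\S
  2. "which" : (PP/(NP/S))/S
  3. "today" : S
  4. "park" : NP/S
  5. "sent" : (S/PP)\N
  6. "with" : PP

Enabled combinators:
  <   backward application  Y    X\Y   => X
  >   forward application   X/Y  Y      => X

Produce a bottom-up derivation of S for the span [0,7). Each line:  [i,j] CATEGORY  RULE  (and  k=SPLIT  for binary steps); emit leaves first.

[0,7] S   >
  [0,6] S/PP   <
    [0,5] N   >
      [0,2] N/PP   <
        [0,1] "slowly" : S
        [1,2] "here" : (N/PP)\S
      [2,5] PP   >
        [2,4] PP/(NP/S)   >
          [2,3] "which" : (PP/(NP/S))/S
          [3,4] "today" : S
        [4,5] "park" : NP/S
    [5,6] "sent" : (S/PP)\N
  [6,7] "with" : PP

[0,1] S  lex  "slowly"
[1,2] (N/PP)\S  lex  "here"
[0,2] N/PP  <  k=1
[2,3] (PP/(NP/S))/S  lex  "which"
[3,4] S  lex  "today"
[2,4] PP/(NP/S)  >  k=3
[4,5] NP/S  lex  "park"
[2,5] PP  >  k=4
[0,5] N  >  k=2
[5,6] (S/PP)\N  lex  "sent"
[0,6] S/PP  <  k=5
[6,7] PP  lex  "with"
[0,7] S  >  k=6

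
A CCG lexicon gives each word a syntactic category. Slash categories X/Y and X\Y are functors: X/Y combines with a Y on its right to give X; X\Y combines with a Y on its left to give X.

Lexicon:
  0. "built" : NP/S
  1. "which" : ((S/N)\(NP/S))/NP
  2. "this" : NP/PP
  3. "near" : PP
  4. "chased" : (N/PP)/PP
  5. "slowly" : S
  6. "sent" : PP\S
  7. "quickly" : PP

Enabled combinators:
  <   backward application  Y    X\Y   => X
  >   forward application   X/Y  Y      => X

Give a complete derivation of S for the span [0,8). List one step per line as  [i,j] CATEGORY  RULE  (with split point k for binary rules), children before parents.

[0,1] NP/S  lex  "built"
[1,2] ((S/N)\(NP/S))/NP  lex  "which"
[2,3] NP/PP  lex  "this"
[3,4] PP  lex  "near"
[2,4] NP  >  k=3
[1,4] (S/N)\(NP/S)  >  k=2
[0,4] S/N  <  k=1
[4,5] (N/PP)/PP  lex  "chased"
[5,6] S  lex  "slowly"
[6,7] PP\S  lex  "sent"
[5,7] PP  <  k=6
[4,7] N/PP  >  k=5
[7,8] PP  lex  "quickly"
[4,8] N  >  k=7
[0,8] S  >  k=4

[0,8] S   >
  [0,4] S/N   <
    [0,1] "built" : NP/S
    [1,4] (S/N)\(NP/S)   >
      [1,2] "which" : ((S/N)\(NP/S))/NP
      [2,4] NP   >
        [2,3] "this" : NP/PP
        [3,4] "near" : PP
  [4,8] N   >
    [4,7] N/PP   >
      [4,5] "chased" : (N/PP)/PP
      [5,7] PP   <
        [5,6] "slowly" : S
        [6,7] "sent" : PP\S
    [7,8] "quickly" : PP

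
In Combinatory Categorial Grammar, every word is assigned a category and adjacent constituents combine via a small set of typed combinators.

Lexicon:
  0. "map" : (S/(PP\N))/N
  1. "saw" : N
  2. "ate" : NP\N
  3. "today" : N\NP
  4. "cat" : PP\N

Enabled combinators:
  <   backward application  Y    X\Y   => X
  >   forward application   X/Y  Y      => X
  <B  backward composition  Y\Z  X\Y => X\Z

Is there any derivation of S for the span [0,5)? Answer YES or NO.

[0,5] S   >
  [0,4] S/(PP\N)   >
    [0,1] "map" : (S/(PP\N))/N
    [1,4] N   <
      [1,3] NP   <
        [1,2] "saw" : N
        [2,3] "ate" : NP\N
      [3,4] "today" : N\NP
  [4,5] "cat" : PP\N

YES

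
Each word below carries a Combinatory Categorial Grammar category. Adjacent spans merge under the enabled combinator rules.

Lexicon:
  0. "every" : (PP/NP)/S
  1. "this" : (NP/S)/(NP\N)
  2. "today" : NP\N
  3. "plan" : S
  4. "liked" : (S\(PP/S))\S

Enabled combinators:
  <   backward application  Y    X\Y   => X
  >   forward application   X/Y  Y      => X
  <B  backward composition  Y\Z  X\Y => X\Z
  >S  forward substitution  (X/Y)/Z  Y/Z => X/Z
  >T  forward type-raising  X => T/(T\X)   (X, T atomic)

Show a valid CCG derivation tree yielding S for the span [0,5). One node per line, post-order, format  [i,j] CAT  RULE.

[0,1] (PP/NP)/S  lex  "every"
[1,2] (NP/S)/(NP\N)  lex  "this"
[2,3] NP\N  lex  "today"
[1,3] NP/S  >  k=2
[0,3] PP/S  >S  k=1
[3,4] S  lex  "plan"
[4,5] (S\(PP/S))\S  lex  "liked"
[3,5] S\(PP/S)  <  k=4
[0,5] S  <  k=3

[0,5] S   <
  [0,3] PP/S   >S
    [0,1] "every" : (PP/NP)/S
    [1,3] NP/S   >
      [1,2] "this" : (NP/S)/(NP\N)
      [2,3] "today" : NP\N
  [3,5] S\(PP/S)   <
    [3,4] "plan" : S
    [4,5] "liked" : (S\(PP/S))\S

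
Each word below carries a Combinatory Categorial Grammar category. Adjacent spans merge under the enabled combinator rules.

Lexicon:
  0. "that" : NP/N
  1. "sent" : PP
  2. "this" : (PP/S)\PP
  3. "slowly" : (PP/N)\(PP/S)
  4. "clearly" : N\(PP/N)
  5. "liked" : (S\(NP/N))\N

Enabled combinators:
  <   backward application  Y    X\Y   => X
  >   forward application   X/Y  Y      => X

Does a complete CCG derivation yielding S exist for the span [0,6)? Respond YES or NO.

[0,6] S   <
  [0,1] "that" : NP/N
  [1,6] S\(NP/N)   <
    [1,5] N   <
      [1,4] PP/N   <
        [1,3] PP/S   <
          [1,2] "sent" : PP
          [2,3] "this" : (PP/S)\PP
        [3,4] "slowly" : (PP/N)\(PP/S)
      [4,5] "clearly" : N\(PP/N)
    [5,6] "liked" : (S\(NP/N))\N

YES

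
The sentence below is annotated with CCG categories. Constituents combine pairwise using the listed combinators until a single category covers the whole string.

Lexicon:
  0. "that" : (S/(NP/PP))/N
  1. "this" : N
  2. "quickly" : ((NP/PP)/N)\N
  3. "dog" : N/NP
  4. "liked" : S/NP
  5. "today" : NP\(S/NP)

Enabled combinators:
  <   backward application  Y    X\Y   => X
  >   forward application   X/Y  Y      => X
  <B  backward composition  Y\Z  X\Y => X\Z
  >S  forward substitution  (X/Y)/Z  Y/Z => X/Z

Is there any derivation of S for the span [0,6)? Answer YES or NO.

[0,6] S   >
  [0,3] S/N   >S
    [0,1] "that" : (S/(NP/PP))/N
    [1,3] (NP/PP)/N   <
      [1,2] "this" : N
      [2,3] "quickly" : ((NP/PP)/N)\N
  [3,6] N   >
    [3,4] "dog" : N/NP
    [4,6] NP   <
      [4,5] "liked" : S/NP
      [5,6] "today" : NP\(S/NP)

YES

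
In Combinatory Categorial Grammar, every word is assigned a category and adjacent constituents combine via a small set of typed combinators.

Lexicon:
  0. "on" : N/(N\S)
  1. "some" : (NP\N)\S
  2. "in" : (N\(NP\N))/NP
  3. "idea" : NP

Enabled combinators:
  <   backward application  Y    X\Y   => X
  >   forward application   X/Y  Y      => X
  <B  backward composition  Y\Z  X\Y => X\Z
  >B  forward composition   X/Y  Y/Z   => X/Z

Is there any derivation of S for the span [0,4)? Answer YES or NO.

N/(N\S) (NP\N)\S (N\(NP\N))/NP NP
CKY chart[0,4] = {N}; S ∉ chart

NO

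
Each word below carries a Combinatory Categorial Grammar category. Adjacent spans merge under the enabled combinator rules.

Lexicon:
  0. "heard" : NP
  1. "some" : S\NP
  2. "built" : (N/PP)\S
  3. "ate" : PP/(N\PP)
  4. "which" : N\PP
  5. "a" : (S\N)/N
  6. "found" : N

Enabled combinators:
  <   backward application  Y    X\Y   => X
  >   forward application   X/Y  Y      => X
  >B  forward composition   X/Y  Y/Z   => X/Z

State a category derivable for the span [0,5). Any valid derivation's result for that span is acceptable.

[0,7] S   <
  [0,5] N   >
    [0,3] N/PP   <
      [0,2] S   <
        [0,1] "heard" : NP
        [1,2] "some" : S\NP
      [2,3] "built" : (N/PP)\S
    [3,5] PP   >
      [3,4] "ate" : PP/(N\PP)
      [4,5] "which" : N\PP
  [5,7] S\N   >
    [5,6] "a" : (S\N)/N
    [6,7] "found" : N

N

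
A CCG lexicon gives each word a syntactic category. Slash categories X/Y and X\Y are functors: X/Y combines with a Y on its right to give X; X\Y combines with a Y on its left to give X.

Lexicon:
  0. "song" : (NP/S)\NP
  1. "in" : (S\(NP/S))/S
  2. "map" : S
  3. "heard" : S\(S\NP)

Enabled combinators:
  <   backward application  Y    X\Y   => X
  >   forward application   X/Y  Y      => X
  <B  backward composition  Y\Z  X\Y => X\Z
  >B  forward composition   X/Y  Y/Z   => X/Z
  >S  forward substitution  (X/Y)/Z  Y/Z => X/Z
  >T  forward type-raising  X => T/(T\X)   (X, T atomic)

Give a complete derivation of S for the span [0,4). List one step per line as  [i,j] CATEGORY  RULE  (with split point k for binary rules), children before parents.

[0,1] (NP/S)\NP  lex  "song"
[1,2] (S\(NP/S))/S  lex  "in"
[2,3] S  lex  "map"
[1,3] S\(NP/S)  >  k=2
[0,3] S\NP  <B  k=1
[3,4] S\(S\NP)  lex  "heard"
[0,4] S  <  k=3

[0,4] S   <
  [0,3] S\NP   <B
    [0,1] "song" : (NP/S)\NP
    [1,3] S\(NP/S)   >
      [1,2] "in" : (S\(NP/S))/S
      [2,3] "map" : S
  [3,4] "heard" : S\(S\NP)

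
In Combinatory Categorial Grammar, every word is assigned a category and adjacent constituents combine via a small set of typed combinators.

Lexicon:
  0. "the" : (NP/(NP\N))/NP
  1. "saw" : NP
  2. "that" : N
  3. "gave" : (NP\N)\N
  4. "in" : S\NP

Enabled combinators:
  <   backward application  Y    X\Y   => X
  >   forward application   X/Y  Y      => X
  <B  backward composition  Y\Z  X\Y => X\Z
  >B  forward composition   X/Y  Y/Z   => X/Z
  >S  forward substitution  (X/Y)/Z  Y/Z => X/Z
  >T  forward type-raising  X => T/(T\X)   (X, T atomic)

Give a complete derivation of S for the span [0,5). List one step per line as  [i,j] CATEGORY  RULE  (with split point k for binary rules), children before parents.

[0,5] S   <
  [0,4] NP   >
    [0,2] NP/(NP\N)   >
      [0,1] "the" : (NP/(NP\N))/NP
      [1,2] "saw" : NP
    [2,4] NP\N   <
      [2,3] "that" : N
      [3,4] "gave" : (NP\N)\N
  [4,5] "in" : S\NP

[0,1] (NP/(NP\N))/NP  lex  "the"
[1,2] NP  lex  "saw"
[0,2] NP/(NP\N)  >  k=1
[2,3] N  lex  "that"
[3,4] (NP\N)\N  lex  "gave"
[2,4] NP\N  <  k=3
[0,4] NP  >  k=2
[4,5] S\NP  lex  "in"
[0,5] S  <  k=4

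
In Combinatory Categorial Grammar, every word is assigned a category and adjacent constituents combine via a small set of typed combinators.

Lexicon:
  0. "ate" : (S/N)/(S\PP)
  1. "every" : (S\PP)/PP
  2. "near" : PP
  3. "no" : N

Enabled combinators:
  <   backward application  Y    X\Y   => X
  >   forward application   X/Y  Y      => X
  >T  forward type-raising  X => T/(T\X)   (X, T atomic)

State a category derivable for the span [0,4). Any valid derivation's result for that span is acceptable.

S

[0,4] S   >
  [0,3] S/N   >
    [0,1] "ate" : (S/N)/(S\PP)
    [1,3] S\PP   >
      [1,2] "every" : (S\PP)/PP
      [2,3] "near" : PP
  [3,4] "no" : N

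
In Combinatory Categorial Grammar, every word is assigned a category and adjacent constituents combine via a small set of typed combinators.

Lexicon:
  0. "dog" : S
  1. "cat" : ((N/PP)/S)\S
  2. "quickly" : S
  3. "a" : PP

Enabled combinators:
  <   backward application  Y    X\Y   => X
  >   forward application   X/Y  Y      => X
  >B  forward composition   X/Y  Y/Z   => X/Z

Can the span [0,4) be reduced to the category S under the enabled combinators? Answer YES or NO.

NO

S ((N/PP)/S)\S S PP
CKY chart[0,4] = {N}; S ∉ chart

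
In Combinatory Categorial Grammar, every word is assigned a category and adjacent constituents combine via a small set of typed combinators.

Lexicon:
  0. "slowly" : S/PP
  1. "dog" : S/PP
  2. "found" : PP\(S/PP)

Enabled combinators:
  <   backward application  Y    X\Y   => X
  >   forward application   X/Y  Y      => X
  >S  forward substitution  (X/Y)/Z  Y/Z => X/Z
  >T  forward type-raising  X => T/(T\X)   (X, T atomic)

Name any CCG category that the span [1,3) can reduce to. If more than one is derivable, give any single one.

PP

[0,3] S   >
  [0,1] "slowly" : S/PP
  [1,3] PP   <
    [1,2] "dog" : S/PP
    [2,3] "found" : PP\(S/PP)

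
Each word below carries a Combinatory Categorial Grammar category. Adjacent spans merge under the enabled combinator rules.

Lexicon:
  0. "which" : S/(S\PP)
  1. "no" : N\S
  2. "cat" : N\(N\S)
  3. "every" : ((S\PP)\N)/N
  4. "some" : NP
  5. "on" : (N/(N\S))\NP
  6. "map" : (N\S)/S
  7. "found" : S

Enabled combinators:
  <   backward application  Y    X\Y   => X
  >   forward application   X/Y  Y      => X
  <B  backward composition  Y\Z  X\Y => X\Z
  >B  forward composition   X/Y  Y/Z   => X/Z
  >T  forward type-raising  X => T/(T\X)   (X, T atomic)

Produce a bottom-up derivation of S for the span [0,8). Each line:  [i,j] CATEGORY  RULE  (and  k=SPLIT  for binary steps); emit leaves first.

[0,1] S/(S\PP)  lex  "which"
[1,2] N\S  lex  "no"
[2,3] N\(N\S)  lex  "cat"
[1,3] N  <  k=2
[3,4] ((S\PP)\N)/N  lex  "every"
[4,5] NP  lex  "some"
[5,6] (N/(N\S))\NP  lex  "on"
[4,6] N/(N\S)  <  k=5
[6,7] (N\S)/S  lex  "map"
[7,8] S  lex  "found"
[6,8] N\S  >  k=7
[4,8] N  >  k=6
[3,8] (S\PP)\N  >  k=4
[1,8] S\PP  <  k=3
[0,8] S  >  k=1

[0,8] S   >
  [0,1] "which" : S/(S\PP)
  [1,8] S\PP   <
    [1,3] N   <
      [1,2] "no" : N\S
      [2,3] "cat" : N\(N\S)
    [3,8] (S\PP)\N   >
      [3,4] "every" : ((S\PP)\N)/N
      [4,8] N   >
        [4,6] N/(N\S)   <
          [4,5] "some" : NP
          [5,6] "on" : (N/(N\S))\NP
        [6,8] N\S   >
          [6,7] "map" : (N\S)/S
          [7,8] "found" : S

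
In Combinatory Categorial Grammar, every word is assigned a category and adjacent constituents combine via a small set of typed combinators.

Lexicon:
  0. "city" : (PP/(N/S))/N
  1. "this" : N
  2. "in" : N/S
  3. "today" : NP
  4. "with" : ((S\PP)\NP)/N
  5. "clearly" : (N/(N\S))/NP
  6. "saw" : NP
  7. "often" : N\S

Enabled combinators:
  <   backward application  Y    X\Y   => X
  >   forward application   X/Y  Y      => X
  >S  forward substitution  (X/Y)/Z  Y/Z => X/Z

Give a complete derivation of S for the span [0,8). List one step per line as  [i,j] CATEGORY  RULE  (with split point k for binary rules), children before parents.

[0,8] S   <
  [0,3] PP   >
    [0,2] PP/(N/S)   >
      [0,1] "city" : (PP/(N/S))/N
      [1,2] "this" : N
    [2,3] "in" : N/S
  [3,8] S\PP   <
    [3,4] "today" : NP
    [4,8] (S\PP)\NP   >
      [4,5] "with" : ((S\PP)\NP)/N
      [5,8] N   >
        [5,7] N/(N\S)   >
          [5,6] "clearly" : (N/(N\S))/NP
          [6,7] "saw" : NP
        [7,8] "often" : N\S

[0,1] (PP/(N/S))/N  lex  "city"
[1,2] N  lex  "this"
[0,2] PP/(N/S)  >  k=1
[2,3] N/S  lex  "in"
[0,3] PP  >  k=2
[3,4] NP  lex  "today"
[4,5] ((S\PP)\NP)/N  lex  "with"
[5,6] (N/(N\S))/NP  lex  "clearly"
[6,7] NP  lex  "saw"
[5,7] N/(N\S)  >  k=6
[7,8] N\S  lex  "often"
[5,8] N  >  k=7
[4,8] (S\PP)\NP  >  k=5
[3,8] S\PP  <  k=4
[0,8] S  <  k=3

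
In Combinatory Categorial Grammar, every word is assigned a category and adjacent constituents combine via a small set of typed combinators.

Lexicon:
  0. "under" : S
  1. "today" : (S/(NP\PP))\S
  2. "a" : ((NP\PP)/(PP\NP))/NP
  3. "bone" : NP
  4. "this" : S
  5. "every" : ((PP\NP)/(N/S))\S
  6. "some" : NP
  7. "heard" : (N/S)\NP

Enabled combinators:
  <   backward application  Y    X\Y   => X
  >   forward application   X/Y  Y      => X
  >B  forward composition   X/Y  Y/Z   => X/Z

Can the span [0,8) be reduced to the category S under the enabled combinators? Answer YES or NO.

[0,8] S   >
  [0,2] S/(NP\PP)   <
    [0,1] "under" : S
    [1,2] "today" : (S/(NP\PP))\S
  [2,8] NP\PP   >
    [2,4] (NP\PP)/(PP\NP)   >
      [2,3] "a" : ((NP\PP)/(PP\NP))/NP
      [3,4] "bone" : NP
    [4,8] PP\NP   >
      [4,6] (PP\NP)/(N/S)   <
        [4,5] "this" : S
        [5,6] "every" : ((PP\NP)/(N/S))\S
      [6,8] N/S   <
        [6,7] "some" : NP
        [7,8] "heard" : (N/S)\NP

YES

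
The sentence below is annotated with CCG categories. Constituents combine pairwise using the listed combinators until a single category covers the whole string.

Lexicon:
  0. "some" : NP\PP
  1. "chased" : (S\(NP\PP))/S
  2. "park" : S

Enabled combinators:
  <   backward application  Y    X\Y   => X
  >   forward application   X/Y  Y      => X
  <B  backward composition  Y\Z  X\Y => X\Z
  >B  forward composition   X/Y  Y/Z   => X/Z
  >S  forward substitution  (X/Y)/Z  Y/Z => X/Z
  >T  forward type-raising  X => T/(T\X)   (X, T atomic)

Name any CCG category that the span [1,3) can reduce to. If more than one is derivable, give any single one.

S\(NP\PP)

[0,3] S   <
  [0,1] "some" : NP\PP
  [1,3] S\(NP\PP)   >
    [1,2] "chased" : (S\(NP\PP))/S
    [2,3] "park" : S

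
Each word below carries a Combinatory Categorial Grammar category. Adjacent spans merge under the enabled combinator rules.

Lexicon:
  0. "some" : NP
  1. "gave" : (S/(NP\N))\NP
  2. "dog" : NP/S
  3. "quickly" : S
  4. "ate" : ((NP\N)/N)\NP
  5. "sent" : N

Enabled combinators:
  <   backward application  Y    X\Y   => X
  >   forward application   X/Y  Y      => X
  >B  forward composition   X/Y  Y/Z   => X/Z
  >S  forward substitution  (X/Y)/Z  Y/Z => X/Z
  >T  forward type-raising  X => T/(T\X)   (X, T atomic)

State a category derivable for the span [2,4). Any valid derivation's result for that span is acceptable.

[0,6] S   >
  [0,2] S/(NP\N)   <
    [0,1] "some" : NP
    [1,2] "gave" : (S/(NP\N))\NP
  [2,6] NP\N   >
    [2,5] (NP\N)/N   <
      [2,4] NP   >
        [2,3] "dog" : NP/S
        [3,4] "quickly" : S
      [4,5] "ate" : ((NP\N)/N)\NP
    [5,6] "sent" : N

NP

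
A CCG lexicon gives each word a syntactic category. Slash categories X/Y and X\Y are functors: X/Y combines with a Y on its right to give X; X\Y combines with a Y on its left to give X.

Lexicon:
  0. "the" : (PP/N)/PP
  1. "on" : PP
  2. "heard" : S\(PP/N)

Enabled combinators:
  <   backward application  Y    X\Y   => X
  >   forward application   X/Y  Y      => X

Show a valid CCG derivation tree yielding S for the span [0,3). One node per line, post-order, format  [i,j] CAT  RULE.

[0,3] S   <
  [0,2] PP/N   >
    [0,1] "the" : (PP/N)/PP
    [1,2] "on" : PP
  [2,3] "heard" : S\(PP/N)

[0,1] (PP/N)/PP  lex  "the"
[1,2] PP  lex  "on"
[0,2] PP/N  >  k=1
[2,3] S\(PP/N)  lex  "heard"
[0,3] S  <  k=2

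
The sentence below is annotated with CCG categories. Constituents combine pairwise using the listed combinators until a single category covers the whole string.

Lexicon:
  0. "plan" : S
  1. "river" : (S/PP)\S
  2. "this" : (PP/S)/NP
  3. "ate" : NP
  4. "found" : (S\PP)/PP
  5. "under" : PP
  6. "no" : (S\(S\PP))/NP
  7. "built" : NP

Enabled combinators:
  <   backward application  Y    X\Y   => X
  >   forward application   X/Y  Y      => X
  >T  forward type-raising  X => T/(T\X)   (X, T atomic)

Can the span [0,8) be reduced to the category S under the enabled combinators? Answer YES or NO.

[0,8] S   >
  [0,2] S/PP   <
    [0,1] "plan" : S
    [1,2] "river" : (S/PP)\S
  [2,8] PP   >
    [2,4] PP/S   >
      [2,3] "this" : (PP/S)/NP
      [3,4] "ate" : NP
    [4,8] S   <
      [4,6] S\PP   >
        [4,5] "found" : (S\PP)/PP
        [5,6] "under" : PP
      [6,8] S\(S\PP)   >
        [6,7] "no" : (S\(S\PP))/NP
        [7,8] "built" : NP

YES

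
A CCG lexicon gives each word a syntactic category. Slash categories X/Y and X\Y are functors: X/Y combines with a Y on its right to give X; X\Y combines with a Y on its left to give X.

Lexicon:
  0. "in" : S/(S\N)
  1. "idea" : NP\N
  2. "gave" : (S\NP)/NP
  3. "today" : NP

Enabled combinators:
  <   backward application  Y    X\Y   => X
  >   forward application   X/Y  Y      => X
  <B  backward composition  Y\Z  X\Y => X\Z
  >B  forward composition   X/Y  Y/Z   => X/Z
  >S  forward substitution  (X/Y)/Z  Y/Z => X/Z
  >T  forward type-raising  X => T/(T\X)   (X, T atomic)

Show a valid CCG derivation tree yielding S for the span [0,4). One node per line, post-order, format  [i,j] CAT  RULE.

[0,1] S/(S\N)  lex  "in"
[1,2] NP\N  lex  "idea"
[2,3] (S\NP)/NP  lex  "gave"
[3,4] NP  lex  "today"
[2,4] S\NP  >  k=3
[1,4] S\N  <B  k=2
[0,4] S  >  k=1

[0,4] S   >
  [0,1] "in" : S/(S\N)
  [1,4] S\N   <B
    [1,2] "idea" : NP\N
    [2,4] S\NP   >
      [2,3] "gave" : (S\NP)/NP
      [3,4] "today" : NP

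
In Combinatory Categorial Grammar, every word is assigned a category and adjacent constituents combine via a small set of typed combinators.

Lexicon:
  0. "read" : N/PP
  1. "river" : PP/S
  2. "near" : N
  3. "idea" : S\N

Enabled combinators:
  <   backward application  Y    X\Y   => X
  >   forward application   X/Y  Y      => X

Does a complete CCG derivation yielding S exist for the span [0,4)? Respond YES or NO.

NO

N/PP PP/S N S\N
CKY chart[0,4] = {N}; S ∉ chart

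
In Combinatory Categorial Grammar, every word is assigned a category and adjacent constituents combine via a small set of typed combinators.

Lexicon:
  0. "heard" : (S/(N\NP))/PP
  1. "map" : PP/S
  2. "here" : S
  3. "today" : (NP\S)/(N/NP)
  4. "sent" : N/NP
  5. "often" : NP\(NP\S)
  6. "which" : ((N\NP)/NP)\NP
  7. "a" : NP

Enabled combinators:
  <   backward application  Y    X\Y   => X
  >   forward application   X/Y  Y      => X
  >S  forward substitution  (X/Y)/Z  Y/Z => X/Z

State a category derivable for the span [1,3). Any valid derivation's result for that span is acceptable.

[0,8] S   >
  [0,3] S/(N\NP)   >
    [0,1] "heard" : (S/(N\NP))/PP
    [1,3] PP   >
      [1,2] "map" : PP/S
      [2,3] "here" : S
  [3,8] N\NP   >
    [3,7] (N\NP)/NP   <
      [3,6] NP   <
        [3,5] NP\S   >
          [3,4] "today" : (NP\S)/(N/NP)
          [4,5] "sent" : N/NP
        [5,6] "often" : NP\(NP\S)
      [6,7] "which" : ((N\NP)/NP)\NP
    [7,8] "a" : NP

PP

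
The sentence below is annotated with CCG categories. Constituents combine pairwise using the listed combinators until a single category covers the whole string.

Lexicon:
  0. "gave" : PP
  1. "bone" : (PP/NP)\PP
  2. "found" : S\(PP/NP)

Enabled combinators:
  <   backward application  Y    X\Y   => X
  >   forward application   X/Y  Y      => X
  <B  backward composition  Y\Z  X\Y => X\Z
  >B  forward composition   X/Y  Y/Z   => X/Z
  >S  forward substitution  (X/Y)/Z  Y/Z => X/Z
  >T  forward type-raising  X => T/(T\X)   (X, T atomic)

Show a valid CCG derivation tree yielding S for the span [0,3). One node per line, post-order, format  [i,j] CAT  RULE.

[0,1] PP  lex  "gave"
[1,2] (PP/NP)\PP  lex  "bone"
[2,3] S\(PP/NP)  lex  "found"
[1,3] S\PP  <B  k=2
[0,3] S  <  k=1

[0,3] S   <
  [0,1] "gave" : PP
  [1,3] S\PP   <B
    [1,2] "bone" : (PP/NP)\PP
    [2,3] "found" : S\(PP/NP)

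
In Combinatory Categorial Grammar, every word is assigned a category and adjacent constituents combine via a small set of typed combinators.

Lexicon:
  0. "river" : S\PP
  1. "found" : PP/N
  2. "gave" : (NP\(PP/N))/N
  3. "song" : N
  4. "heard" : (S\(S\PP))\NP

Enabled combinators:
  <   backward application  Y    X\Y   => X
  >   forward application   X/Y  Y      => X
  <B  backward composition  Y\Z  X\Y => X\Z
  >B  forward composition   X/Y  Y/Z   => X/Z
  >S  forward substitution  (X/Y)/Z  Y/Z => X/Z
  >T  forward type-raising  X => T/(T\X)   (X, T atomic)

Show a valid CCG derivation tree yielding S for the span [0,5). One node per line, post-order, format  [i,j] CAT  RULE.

[0,1] S\PP  lex  "river"
[1,2] PP/N  lex  "found"
[2,3] (NP\(PP/N))/N  lex  "gave"
[3,4] N  lex  "song"
[2,4] NP\(PP/N)  >  k=3
[1,4] NP  <  k=2
[4,5] (S\(S\PP))\NP  lex  "heard"
[1,5] S\(S\PP)  <  k=4
[0,5] S  <  k=1

[0,5] S   <
  [0,1] "river" : S\PP
  [1,5] S\(S\PP)   <
    [1,4] NP   <
      [1,2] "found" : PP/N
      [2,4] NP\(PP/N)   >
        [2,3] "gave" : (NP\(PP/N))/N
        [3,4] "song" : N
    [4,5] "heard" : (S\(S\PP))\NP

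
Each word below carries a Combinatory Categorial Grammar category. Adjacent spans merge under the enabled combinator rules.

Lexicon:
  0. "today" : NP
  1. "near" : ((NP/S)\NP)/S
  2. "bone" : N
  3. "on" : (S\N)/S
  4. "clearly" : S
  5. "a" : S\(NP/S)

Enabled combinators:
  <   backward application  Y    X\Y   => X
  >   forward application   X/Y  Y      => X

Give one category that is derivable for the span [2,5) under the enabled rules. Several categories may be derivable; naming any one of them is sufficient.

[0,6] S   <
  [0,5] NP/S   <
    [0,1] "today" : NP
    [1,5] (NP/S)\NP   >
      [1,2] "near" : ((NP/S)\NP)/S
      [2,5] S   <
        [2,3] "bone" : N
        [3,5] S\N   >
          [3,4] "on" : (S\N)/S
          [4,5] "clearly" : S
  [5,6] "a" : S\(NP/S)

S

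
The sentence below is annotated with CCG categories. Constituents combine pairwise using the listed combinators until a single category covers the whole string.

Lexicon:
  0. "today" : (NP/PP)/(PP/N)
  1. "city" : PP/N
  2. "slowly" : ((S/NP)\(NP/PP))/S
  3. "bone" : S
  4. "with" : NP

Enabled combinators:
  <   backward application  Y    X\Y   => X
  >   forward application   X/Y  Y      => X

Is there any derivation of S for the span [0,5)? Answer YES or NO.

[0,5] S   >
  [0,4] S/NP   <
    [0,2] NP/PP   >
      [0,1] "today" : (NP/PP)/(PP/N)
      [1,2] "city" : PP/N
    [2,4] (S/NP)\(NP/PP)   >
      [2,3] "slowly" : ((S/NP)\(NP/PP))/S
      [3,4] "bone" : S
  [4,5] "with" : NP

YES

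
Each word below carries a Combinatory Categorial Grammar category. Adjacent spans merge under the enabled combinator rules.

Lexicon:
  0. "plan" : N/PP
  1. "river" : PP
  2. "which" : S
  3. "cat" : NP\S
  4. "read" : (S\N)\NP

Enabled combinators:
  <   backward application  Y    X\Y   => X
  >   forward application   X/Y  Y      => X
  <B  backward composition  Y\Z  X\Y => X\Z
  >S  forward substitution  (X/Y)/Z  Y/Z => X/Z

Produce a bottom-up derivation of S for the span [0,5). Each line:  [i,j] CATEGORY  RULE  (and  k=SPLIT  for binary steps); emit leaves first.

[0,1] N/PP  lex  "plan"
[1,2] PP  lex  "river"
[0,2] N  >  k=1
[2,3] S  lex  "which"
[3,4] NP\S  lex  "cat"
[2,4] NP  <  k=3
[4,5] (S\N)\NP  lex  "read"
[2,5] S\N  <  k=4
[0,5] S  <  k=2

[0,5] S   <
  [0,2] N   >
    [0,1] "plan" : N/PP
    [1,2] "river" : PP
  [2,5] S\N   <
    [2,4] NP   <
      [2,3] "which" : S
      [3,4] "cat" : NP\S
    [4,5] "read" : (S\N)\NP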